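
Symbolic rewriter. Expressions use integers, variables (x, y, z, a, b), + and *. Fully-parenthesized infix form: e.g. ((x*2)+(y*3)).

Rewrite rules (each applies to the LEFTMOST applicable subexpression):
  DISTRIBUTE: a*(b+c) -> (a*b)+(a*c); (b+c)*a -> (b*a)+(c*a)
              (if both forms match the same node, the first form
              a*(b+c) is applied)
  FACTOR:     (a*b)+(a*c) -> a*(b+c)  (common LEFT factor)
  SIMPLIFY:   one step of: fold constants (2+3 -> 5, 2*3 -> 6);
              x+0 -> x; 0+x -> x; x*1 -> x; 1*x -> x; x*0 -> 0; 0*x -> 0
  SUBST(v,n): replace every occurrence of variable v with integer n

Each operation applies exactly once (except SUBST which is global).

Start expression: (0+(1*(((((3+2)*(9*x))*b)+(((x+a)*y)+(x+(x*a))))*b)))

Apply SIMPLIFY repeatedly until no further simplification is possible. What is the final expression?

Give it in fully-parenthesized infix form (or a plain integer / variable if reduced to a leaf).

Start: (0+(1*(((((3+2)*(9*x))*b)+(((x+a)*y)+(x+(x*a))))*b)))
Step 1: at root: (0+(1*(((((3+2)*(9*x))*b)+(((x+a)*y)+(x+(x*a))))*b))) -> (1*(((((3+2)*(9*x))*b)+(((x+a)*y)+(x+(x*a))))*b)); overall: (0+(1*(((((3+2)*(9*x))*b)+(((x+a)*y)+(x+(x*a))))*b))) -> (1*(((((3+2)*(9*x))*b)+(((x+a)*y)+(x+(x*a))))*b))
Step 2: at root: (1*(((((3+2)*(9*x))*b)+(((x+a)*y)+(x+(x*a))))*b)) -> (((((3+2)*(9*x))*b)+(((x+a)*y)+(x+(x*a))))*b); overall: (1*(((((3+2)*(9*x))*b)+(((x+a)*y)+(x+(x*a))))*b)) -> (((((3+2)*(9*x))*b)+(((x+a)*y)+(x+(x*a))))*b)
Step 3: at LLLL: (3+2) -> 5; overall: (((((3+2)*(9*x))*b)+(((x+a)*y)+(x+(x*a))))*b) -> ((((5*(9*x))*b)+(((x+a)*y)+(x+(x*a))))*b)
Fixed point: ((((5*(9*x))*b)+(((x+a)*y)+(x+(x*a))))*b)

Answer: ((((5*(9*x))*b)+(((x+a)*y)+(x+(x*a))))*b)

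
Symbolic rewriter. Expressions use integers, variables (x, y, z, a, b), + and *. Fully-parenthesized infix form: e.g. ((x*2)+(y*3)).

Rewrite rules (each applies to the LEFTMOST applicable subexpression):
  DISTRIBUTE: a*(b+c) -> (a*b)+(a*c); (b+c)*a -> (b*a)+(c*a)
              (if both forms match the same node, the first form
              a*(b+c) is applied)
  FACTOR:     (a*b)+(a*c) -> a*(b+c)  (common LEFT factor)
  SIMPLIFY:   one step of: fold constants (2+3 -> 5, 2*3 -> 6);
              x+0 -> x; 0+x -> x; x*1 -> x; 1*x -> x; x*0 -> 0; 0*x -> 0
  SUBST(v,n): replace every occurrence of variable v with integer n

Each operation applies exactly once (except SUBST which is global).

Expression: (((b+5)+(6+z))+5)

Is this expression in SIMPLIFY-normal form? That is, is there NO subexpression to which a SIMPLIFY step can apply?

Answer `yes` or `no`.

Answer: yes

Derivation:
Expression: (((b+5)+(6+z))+5)
Scanning for simplifiable subexpressions (pre-order)...
  at root: (((b+5)+(6+z))+5) (not simplifiable)
  at L: ((b+5)+(6+z)) (not simplifiable)
  at LL: (b+5) (not simplifiable)
  at LR: (6+z) (not simplifiable)
Result: no simplifiable subexpression found -> normal form.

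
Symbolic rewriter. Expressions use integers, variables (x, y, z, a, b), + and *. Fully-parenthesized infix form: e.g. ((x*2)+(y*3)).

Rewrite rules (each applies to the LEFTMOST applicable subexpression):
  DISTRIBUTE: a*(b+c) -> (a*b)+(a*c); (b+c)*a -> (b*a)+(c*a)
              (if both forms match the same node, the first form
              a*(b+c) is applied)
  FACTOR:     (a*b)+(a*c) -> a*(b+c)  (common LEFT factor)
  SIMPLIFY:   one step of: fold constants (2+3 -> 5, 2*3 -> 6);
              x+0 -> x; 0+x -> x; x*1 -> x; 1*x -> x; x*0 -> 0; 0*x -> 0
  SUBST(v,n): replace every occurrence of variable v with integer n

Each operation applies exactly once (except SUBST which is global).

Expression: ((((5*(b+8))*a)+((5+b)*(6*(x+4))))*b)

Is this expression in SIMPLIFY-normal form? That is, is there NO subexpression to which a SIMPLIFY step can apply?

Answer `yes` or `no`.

Expression: ((((5*(b+8))*a)+((5+b)*(6*(x+4))))*b)
Scanning for simplifiable subexpressions (pre-order)...
  at root: ((((5*(b+8))*a)+((5+b)*(6*(x+4))))*b) (not simplifiable)
  at L: (((5*(b+8))*a)+((5+b)*(6*(x+4)))) (not simplifiable)
  at LL: ((5*(b+8))*a) (not simplifiable)
  at LLL: (5*(b+8)) (not simplifiable)
  at LLLR: (b+8) (not simplifiable)
  at LR: ((5+b)*(6*(x+4))) (not simplifiable)
  at LRL: (5+b) (not simplifiable)
  at LRR: (6*(x+4)) (not simplifiable)
  at LRRR: (x+4) (not simplifiable)
Result: no simplifiable subexpression found -> normal form.

Answer: yes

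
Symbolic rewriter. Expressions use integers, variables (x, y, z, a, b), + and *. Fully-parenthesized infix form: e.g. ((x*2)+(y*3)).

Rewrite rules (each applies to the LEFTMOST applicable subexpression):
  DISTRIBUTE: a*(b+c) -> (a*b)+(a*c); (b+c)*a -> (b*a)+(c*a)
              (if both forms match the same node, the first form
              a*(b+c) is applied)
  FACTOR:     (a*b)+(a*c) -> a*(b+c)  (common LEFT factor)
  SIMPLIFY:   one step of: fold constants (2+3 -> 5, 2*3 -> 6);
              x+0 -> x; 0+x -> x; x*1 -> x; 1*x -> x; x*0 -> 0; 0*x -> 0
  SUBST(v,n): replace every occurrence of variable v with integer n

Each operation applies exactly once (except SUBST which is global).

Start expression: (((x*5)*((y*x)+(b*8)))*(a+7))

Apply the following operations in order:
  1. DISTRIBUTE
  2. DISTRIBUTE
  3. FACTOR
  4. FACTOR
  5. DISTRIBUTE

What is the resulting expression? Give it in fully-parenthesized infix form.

Answer: ((((x*5)*((y*x)+(b*8)))*a)+(((x*5)*((y*x)+(b*8)))*7))

Derivation:
Start: (((x*5)*((y*x)+(b*8)))*(a+7))
Apply DISTRIBUTE at root (target: (((x*5)*((y*x)+(b*8)))*(a+7))): (((x*5)*((y*x)+(b*8)))*(a+7)) -> ((((x*5)*((y*x)+(b*8)))*a)+(((x*5)*((y*x)+(b*8)))*7))
Apply DISTRIBUTE at LL (target: ((x*5)*((y*x)+(b*8)))): ((((x*5)*((y*x)+(b*8)))*a)+(((x*5)*((y*x)+(b*8)))*7)) -> (((((x*5)*(y*x))+((x*5)*(b*8)))*a)+(((x*5)*((y*x)+(b*8)))*7))
Apply FACTOR at LL (target: (((x*5)*(y*x))+((x*5)*(b*8)))): (((((x*5)*(y*x))+((x*5)*(b*8)))*a)+(((x*5)*((y*x)+(b*8)))*7)) -> ((((x*5)*((y*x)+(b*8)))*a)+(((x*5)*((y*x)+(b*8)))*7))
Apply FACTOR at root (target: ((((x*5)*((y*x)+(b*8)))*a)+(((x*5)*((y*x)+(b*8)))*7))): ((((x*5)*((y*x)+(b*8)))*a)+(((x*5)*((y*x)+(b*8)))*7)) -> (((x*5)*((y*x)+(b*8)))*(a+7))
Apply DISTRIBUTE at root (target: (((x*5)*((y*x)+(b*8)))*(a+7))): (((x*5)*((y*x)+(b*8)))*(a+7)) -> ((((x*5)*((y*x)+(b*8)))*a)+(((x*5)*((y*x)+(b*8)))*7))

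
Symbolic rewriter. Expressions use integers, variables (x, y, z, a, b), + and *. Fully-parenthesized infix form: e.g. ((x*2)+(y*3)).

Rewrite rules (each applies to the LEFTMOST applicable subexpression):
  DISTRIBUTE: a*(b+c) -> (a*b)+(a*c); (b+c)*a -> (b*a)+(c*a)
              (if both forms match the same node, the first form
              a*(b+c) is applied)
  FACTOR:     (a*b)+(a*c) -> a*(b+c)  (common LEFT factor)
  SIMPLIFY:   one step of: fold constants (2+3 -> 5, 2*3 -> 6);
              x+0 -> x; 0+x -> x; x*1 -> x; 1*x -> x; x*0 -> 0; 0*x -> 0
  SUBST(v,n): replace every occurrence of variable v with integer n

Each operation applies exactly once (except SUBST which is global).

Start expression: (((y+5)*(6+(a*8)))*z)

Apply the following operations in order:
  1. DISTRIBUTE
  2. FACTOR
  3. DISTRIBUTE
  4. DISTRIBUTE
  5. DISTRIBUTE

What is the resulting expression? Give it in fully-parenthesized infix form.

Start: (((y+5)*(6+(a*8)))*z)
Apply DISTRIBUTE at L (target: ((y+5)*(6+(a*8)))): (((y+5)*(6+(a*8)))*z) -> ((((y+5)*6)+((y+5)*(a*8)))*z)
Apply FACTOR at L (target: (((y+5)*6)+((y+5)*(a*8)))): ((((y+5)*6)+((y+5)*(a*8)))*z) -> (((y+5)*(6+(a*8)))*z)
Apply DISTRIBUTE at L (target: ((y+5)*(6+(a*8)))): (((y+5)*(6+(a*8)))*z) -> ((((y+5)*6)+((y+5)*(a*8)))*z)
Apply DISTRIBUTE at root (target: ((((y+5)*6)+((y+5)*(a*8)))*z)): ((((y+5)*6)+((y+5)*(a*8)))*z) -> ((((y+5)*6)*z)+(((y+5)*(a*8))*z))
Apply DISTRIBUTE at LL (target: ((y+5)*6)): ((((y+5)*6)*z)+(((y+5)*(a*8))*z)) -> ((((y*6)+(5*6))*z)+(((y+5)*(a*8))*z))

Answer: ((((y*6)+(5*6))*z)+(((y+5)*(a*8))*z))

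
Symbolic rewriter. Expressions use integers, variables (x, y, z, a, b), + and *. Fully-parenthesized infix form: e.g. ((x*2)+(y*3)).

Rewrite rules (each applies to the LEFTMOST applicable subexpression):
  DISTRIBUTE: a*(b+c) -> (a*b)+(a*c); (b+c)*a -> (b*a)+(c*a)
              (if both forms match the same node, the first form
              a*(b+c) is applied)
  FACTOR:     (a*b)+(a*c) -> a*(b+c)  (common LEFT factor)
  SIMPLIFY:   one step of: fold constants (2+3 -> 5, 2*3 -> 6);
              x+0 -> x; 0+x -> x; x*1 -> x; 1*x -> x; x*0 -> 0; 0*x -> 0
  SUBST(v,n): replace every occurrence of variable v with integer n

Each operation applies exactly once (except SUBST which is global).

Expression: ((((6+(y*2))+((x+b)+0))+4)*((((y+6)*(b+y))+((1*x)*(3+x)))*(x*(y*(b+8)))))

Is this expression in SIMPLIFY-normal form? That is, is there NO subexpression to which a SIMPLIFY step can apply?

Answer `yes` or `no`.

Answer: no

Derivation:
Expression: ((((6+(y*2))+((x+b)+0))+4)*((((y+6)*(b+y))+((1*x)*(3+x)))*(x*(y*(b+8)))))
Scanning for simplifiable subexpressions (pre-order)...
  at root: ((((6+(y*2))+((x+b)+0))+4)*((((y+6)*(b+y))+((1*x)*(3+x)))*(x*(y*(b+8))))) (not simplifiable)
  at L: (((6+(y*2))+((x+b)+0))+4) (not simplifiable)
  at LL: ((6+(y*2))+((x+b)+0)) (not simplifiable)
  at LLL: (6+(y*2)) (not simplifiable)
  at LLLR: (y*2) (not simplifiable)
  at LLR: ((x+b)+0) (SIMPLIFIABLE)
  at LLRL: (x+b) (not simplifiable)
  at R: ((((y+6)*(b+y))+((1*x)*(3+x)))*(x*(y*(b+8)))) (not simplifiable)
  at RL: (((y+6)*(b+y))+((1*x)*(3+x))) (not simplifiable)
  at RLL: ((y+6)*(b+y)) (not simplifiable)
  at RLLL: (y+6) (not simplifiable)
  at RLLR: (b+y) (not simplifiable)
  at RLR: ((1*x)*(3+x)) (not simplifiable)
  at RLRL: (1*x) (SIMPLIFIABLE)
  at RLRR: (3+x) (not simplifiable)
  at RR: (x*(y*(b+8))) (not simplifiable)
  at RRR: (y*(b+8)) (not simplifiable)
  at RRRR: (b+8) (not simplifiable)
Found simplifiable subexpr at path LLR: ((x+b)+0)
One SIMPLIFY step would give: ((((6+(y*2))+(x+b))+4)*((((y+6)*(b+y))+((1*x)*(3+x)))*(x*(y*(b+8)))))
-> NOT in normal form.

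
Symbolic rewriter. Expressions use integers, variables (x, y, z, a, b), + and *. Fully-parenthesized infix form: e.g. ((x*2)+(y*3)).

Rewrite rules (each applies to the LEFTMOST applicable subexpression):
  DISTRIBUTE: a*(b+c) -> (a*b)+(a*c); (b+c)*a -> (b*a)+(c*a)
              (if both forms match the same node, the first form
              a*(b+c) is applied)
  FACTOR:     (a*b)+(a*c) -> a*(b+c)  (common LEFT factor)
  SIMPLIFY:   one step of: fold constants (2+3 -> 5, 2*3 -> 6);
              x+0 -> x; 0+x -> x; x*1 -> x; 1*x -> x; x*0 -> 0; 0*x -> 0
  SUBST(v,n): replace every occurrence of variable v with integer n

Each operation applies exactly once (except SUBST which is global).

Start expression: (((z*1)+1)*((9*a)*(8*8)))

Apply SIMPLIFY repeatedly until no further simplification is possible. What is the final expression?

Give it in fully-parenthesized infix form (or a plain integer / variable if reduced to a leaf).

Start: (((z*1)+1)*((9*a)*(8*8)))
Step 1: at LL: (z*1) -> z; overall: (((z*1)+1)*((9*a)*(8*8))) -> ((z+1)*((9*a)*(8*8)))
Step 2: at RR: (8*8) -> 64; overall: ((z+1)*((9*a)*(8*8))) -> ((z+1)*((9*a)*64))
Fixed point: ((z+1)*((9*a)*64))

Answer: ((z+1)*((9*a)*64))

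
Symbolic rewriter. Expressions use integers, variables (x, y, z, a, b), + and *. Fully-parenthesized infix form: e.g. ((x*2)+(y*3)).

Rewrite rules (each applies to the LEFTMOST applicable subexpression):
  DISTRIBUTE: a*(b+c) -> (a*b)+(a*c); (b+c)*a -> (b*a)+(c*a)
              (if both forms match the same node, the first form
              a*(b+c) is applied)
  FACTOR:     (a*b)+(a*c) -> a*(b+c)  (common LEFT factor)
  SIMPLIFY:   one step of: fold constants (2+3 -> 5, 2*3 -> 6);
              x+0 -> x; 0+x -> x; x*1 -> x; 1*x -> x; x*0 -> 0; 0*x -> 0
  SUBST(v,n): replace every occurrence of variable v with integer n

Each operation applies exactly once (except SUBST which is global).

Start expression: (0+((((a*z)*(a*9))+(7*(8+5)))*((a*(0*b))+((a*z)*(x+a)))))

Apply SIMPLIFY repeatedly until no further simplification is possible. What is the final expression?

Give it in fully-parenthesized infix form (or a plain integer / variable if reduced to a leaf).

Answer: ((((a*z)*(a*9))+91)*((a*z)*(x+a)))

Derivation:
Start: (0+((((a*z)*(a*9))+(7*(8+5)))*((a*(0*b))+((a*z)*(x+a)))))
Step 1: at root: (0+((((a*z)*(a*9))+(7*(8+5)))*((a*(0*b))+((a*z)*(x+a))))) -> ((((a*z)*(a*9))+(7*(8+5)))*((a*(0*b))+((a*z)*(x+a)))); overall: (0+((((a*z)*(a*9))+(7*(8+5)))*((a*(0*b))+((a*z)*(x+a))))) -> ((((a*z)*(a*9))+(7*(8+5)))*((a*(0*b))+((a*z)*(x+a))))
Step 2: at LRR: (8+5) -> 13; overall: ((((a*z)*(a*9))+(7*(8+5)))*((a*(0*b))+((a*z)*(x+a)))) -> ((((a*z)*(a*9))+(7*13))*((a*(0*b))+((a*z)*(x+a))))
Step 3: at LR: (7*13) -> 91; overall: ((((a*z)*(a*9))+(7*13))*((a*(0*b))+((a*z)*(x+a)))) -> ((((a*z)*(a*9))+91)*((a*(0*b))+((a*z)*(x+a))))
Step 4: at RLR: (0*b) -> 0; overall: ((((a*z)*(a*9))+91)*((a*(0*b))+((a*z)*(x+a)))) -> ((((a*z)*(a*9))+91)*((a*0)+((a*z)*(x+a))))
Step 5: at RL: (a*0) -> 0; overall: ((((a*z)*(a*9))+91)*((a*0)+((a*z)*(x+a)))) -> ((((a*z)*(a*9))+91)*(0+((a*z)*(x+a))))
Step 6: at R: (0+((a*z)*(x+a))) -> ((a*z)*(x+a)); overall: ((((a*z)*(a*9))+91)*(0+((a*z)*(x+a)))) -> ((((a*z)*(a*9))+91)*((a*z)*(x+a)))
Fixed point: ((((a*z)*(a*9))+91)*((a*z)*(x+a)))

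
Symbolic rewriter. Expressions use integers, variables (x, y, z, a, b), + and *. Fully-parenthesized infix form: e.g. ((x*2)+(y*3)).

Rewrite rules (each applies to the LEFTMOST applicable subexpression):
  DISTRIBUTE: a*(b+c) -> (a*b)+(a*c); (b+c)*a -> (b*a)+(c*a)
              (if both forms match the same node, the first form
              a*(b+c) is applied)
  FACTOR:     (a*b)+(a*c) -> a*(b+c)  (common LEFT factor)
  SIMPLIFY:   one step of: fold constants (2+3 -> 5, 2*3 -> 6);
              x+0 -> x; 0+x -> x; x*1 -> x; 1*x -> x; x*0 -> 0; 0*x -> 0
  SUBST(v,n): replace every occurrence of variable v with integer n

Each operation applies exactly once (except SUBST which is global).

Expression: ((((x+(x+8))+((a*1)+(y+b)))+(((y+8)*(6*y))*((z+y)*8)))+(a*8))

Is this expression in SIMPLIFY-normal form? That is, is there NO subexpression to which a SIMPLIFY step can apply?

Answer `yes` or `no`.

Answer: no

Derivation:
Expression: ((((x+(x+8))+((a*1)+(y+b)))+(((y+8)*(6*y))*((z+y)*8)))+(a*8))
Scanning for simplifiable subexpressions (pre-order)...
  at root: ((((x+(x+8))+((a*1)+(y+b)))+(((y+8)*(6*y))*((z+y)*8)))+(a*8)) (not simplifiable)
  at L: (((x+(x+8))+((a*1)+(y+b)))+(((y+8)*(6*y))*((z+y)*8))) (not simplifiable)
  at LL: ((x+(x+8))+((a*1)+(y+b))) (not simplifiable)
  at LLL: (x+(x+8)) (not simplifiable)
  at LLLR: (x+8) (not simplifiable)
  at LLR: ((a*1)+(y+b)) (not simplifiable)
  at LLRL: (a*1) (SIMPLIFIABLE)
  at LLRR: (y+b) (not simplifiable)
  at LR: (((y+8)*(6*y))*((z+y)*8)) (not simplifiable)
  at LRL: ((y+8)*(6*y)) (not simplifiable)
  at LRLL: (y+8) (not simplifiable)
  at LRLR: (6*y) (not simplifiable)
  at LRR: ((z+y)*8) (not simplifiable)
  at LRRL: (z+y) (not simplifiable)
  at R: (a*8) (not simplifiable)
Found simplifiable subexpr at path LLRL: (a*1)
One SIMPLIFY step would give: ((((x+(x+8))+(a+(y+b)))+(((y+8)*(6*y))*((z+y)*8)))+(a*8))
-> NOT in normal form.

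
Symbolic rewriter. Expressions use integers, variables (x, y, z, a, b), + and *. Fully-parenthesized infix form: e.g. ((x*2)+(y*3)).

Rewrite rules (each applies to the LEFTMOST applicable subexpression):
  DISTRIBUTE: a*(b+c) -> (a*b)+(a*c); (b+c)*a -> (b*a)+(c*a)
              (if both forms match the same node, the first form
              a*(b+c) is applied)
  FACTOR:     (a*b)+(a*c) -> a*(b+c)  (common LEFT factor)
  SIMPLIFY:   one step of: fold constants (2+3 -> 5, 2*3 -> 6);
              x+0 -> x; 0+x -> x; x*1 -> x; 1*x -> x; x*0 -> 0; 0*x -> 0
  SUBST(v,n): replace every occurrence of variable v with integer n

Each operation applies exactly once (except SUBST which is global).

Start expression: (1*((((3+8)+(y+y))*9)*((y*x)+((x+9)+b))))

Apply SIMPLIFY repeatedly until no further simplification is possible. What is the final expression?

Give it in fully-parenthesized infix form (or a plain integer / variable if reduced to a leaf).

Start: (1*((((3+8)+(y+y))*9)*((y*x)+((x+9)+b))))
Step 1: at root: (1*((((3+8)+(y+y))*9)*((y*x)+((x+9)+b)))) -> ((((3+8)+(y+y))*9)*((y*x)+((x+9)+b))); overall: (1*((((3+8)+(y+y))*9)*((y*x)+((x+9)+b)))) -> ((((3+8)+(y+y))*9)*((y*x)+((x+9)+b)))
Step 2: at LLL: (3+8) -> 11; overall: ((((3+8)+(y+y))*9)*((y*x)+((x+9)+b))) -> (((11+(y+y))*9)*((y*x)+((x+9)+b)))
Fixed point: (((11+(y+y))*9)*((y*x)+((x+9)+b)))

Answer: (((11+(y+y))*9)*((y*x)+((x+9)+b)))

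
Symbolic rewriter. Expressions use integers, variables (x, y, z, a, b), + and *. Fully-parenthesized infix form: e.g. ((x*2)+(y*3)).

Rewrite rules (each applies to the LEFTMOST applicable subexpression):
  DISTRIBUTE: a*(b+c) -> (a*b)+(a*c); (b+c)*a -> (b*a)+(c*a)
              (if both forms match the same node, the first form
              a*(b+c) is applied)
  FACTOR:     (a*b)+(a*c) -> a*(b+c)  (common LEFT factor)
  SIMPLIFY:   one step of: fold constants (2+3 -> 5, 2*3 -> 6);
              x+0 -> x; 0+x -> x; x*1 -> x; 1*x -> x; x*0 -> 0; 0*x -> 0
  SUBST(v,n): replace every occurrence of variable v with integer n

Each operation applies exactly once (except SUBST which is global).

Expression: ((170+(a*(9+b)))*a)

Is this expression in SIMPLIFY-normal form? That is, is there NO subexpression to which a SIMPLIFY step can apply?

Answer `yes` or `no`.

Expression: ((170+(a*(9+b)))*a)
Scanning for simplifiable subexpressions (pre-order)...
  at root: ((170+(a*(9+b)))*a) (not simplifiable)
  at L: (170+(a*(9+b))) (not simplifiable)
  at LR: (a*(9+b)) (not simplifiable)
  at LRR: (9+b) (not simplifiable)
Result: no simplifiable subexpression found -> normal form.

Answer: yes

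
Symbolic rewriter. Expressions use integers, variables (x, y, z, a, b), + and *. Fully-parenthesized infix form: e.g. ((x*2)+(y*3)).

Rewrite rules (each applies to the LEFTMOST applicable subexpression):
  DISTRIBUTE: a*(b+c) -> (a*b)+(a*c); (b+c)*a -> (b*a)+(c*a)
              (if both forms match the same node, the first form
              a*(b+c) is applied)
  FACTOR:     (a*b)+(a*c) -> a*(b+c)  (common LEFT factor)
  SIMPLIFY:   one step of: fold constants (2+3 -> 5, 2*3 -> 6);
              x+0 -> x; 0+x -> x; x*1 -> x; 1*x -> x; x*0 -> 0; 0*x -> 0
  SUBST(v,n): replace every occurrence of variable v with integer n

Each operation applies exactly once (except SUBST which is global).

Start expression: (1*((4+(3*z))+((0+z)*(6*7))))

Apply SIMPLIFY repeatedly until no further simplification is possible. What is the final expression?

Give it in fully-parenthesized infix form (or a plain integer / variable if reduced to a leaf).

Answer: ((4+(3*z))+(z*42))

Derivation:
Start: (1*((4+(3*z))+((0+z)*(6*7))))
Step 1: at root: (1*((4+(3*z))+((0+z)*(6*7)))) -> ((4+(3*z))+((0+z)*(6*7))); overall: (1*((4+(3*z))+((0+z)*(6*7)))) -> ((4+(3*z))+((0+z)*(6*7)))
Step 2: at RL: (0+z) -> z; overall: ((4+(3*z))+((0+z)*(6*7))) -> ((4+(3*z))+(z*(6*7)))
Step 3: at RR: (6*7) -> 42; overall: ((4+(3*z))+(z*(6*7))) -> ((4+(3*z))+(z*42))
Fixed point: ((4+(3*z))+(z*42))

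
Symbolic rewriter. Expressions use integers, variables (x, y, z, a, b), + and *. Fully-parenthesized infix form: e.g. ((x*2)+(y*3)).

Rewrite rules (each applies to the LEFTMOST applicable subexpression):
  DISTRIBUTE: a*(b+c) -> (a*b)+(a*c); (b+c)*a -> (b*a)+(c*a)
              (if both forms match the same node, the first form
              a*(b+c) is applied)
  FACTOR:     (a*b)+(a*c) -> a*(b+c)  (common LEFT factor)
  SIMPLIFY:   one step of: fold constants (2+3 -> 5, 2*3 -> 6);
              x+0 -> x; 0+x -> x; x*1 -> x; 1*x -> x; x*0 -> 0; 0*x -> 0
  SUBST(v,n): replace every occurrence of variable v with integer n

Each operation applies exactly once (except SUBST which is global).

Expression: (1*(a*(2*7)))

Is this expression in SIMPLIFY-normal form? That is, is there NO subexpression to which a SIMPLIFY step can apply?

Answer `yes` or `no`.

Answer: no

Derivation:
Expression: (1*(a*(2*7)))
Scanning for simplifiable subexpressions (pre-order)...
  at root: (1*(a*(2*7))) (SIMPLIFIABLE)
  at R: (a*(2*7)) (not simplifiable)
  at RR: (2*7) (SIMPLIFIABLE)
Found simplifiable subexpr at path root: (1*(a*(2*7)))
One SIMPLIFY step would give: (a*(2*7))
-> NOT in normal form.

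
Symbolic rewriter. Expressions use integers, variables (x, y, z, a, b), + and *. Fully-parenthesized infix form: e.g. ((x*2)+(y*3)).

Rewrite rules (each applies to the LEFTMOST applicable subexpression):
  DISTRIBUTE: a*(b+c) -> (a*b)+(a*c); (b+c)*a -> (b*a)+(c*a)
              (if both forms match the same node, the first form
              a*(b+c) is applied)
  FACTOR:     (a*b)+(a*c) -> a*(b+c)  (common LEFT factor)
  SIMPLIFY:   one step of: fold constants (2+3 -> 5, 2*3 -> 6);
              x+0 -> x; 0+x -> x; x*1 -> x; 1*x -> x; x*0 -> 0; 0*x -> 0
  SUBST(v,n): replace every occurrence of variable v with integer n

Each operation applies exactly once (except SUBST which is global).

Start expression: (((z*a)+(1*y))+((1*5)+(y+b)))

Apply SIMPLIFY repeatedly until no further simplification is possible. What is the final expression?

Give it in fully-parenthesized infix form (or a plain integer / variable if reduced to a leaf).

Answer: (((z*a)+y)+(5+(y+b)))

Derivation:
Start: (((z*a)+(1*y))+((1*5)+(y+b)))
Step 1: at LR: (1*y) -> y; overall: (((z*a)+(1*y))+((1*5)+(y+b))) -> (((z*a)+y)+((1*5)+(y+b)))
Step 2: at RL: (1*5) -> 5; overall: (((z*a)+y)+((1*5)+(y+b))) -> (((z*a)+y)+(5+(y+b)))
Fixed point: (((z*a)+y)+(5+(y+b)))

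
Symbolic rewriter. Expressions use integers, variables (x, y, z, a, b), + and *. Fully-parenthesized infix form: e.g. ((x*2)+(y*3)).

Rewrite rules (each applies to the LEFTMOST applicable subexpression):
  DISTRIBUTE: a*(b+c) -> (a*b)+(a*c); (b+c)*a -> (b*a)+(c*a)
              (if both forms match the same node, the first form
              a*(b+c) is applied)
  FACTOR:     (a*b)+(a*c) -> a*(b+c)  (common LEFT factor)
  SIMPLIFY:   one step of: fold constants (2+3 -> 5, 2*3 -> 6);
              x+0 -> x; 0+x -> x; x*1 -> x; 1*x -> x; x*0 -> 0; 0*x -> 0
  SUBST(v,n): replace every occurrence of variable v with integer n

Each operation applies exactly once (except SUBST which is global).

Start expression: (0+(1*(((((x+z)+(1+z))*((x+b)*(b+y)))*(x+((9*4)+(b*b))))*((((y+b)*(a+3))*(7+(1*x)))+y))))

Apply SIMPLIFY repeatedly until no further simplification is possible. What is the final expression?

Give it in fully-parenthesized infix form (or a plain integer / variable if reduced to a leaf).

Answer: (((((x+z)+(1+z))*((x+b)*(b+y)))*(x+(36+(b*b))))*((((y+b)*(a+3))*(7+x))+y))

Derivation:
Start: (0+(1*(((((x+z)+(1+z))*((x+b)*(b+y)))*(x+((9*4)+(b*b))))*((((y+b)*(a+3))*(7+(1*x)))+y))))
Step 1: at root: (0+(1*(((((x+z)+(1+z))*((x+b)*(b+y)))*(x+((9*4)+(b*b))))*((((y+b)*(a+3))*(7+(1*x)))+y)))) -> (1*(((((x+z)+(1+z))*((x+b)*(b+y)))*(x+((9*4)+(b*b))))*((((y+b)*(a+3))*(7+(1*x)))+y))); overall: (0+(1*(((((x+z)+(1+z))*((x+b)*(b+y)))*(x+((9*4)+(b*b))))*((((y+b)*(a+3))*(7+(1*x)))+y)))) -> (1*(((((x+z)+(1+z))*((x+b)*(b+y)))*(x+((9*4)+(b*b))))*((((y+b)*(a+3))*(7+(1*x)))+y)))
Step 2: at root: (1*(((((x+z)+(1+z))*((x+b)*(b+y)))*(x+((9*4)+(b*b))))*((((y+b)*(a+3))*(7+(1*x)))+y))) -> (((((x+z)+(1+z))*((x+b)*(b+y)))*(x+((9*4)+(b*b))))*((((y+b)*(a+3))*(7+(1*x)))+y)); overall: (1*(((((x+z)+(1+z))*((x+b)*(b+y)))*(x+((9*4)+(b*b))))*((((y+b)*(a+3))*(7+(1*x)))+y))) -> (((((x+z)+(1+z))*((x+b)*(b+y)))*(x+((9*4)+(b*b))))*((((y+b)*(a+3))*(7+(1*x)))+y))
Step 3: at LRRL: (9*4) -> 36; overall: (((((x+z)+(1+z))*((x+b)*(b+y)))*(x+((9*4)+(b*b))))*((((y+b)*(a+3))*(7+(1*x)))+y)) -> (((((x+z)+(1+z))*((x+b)*(b+y)))*(x+(36+(b*b))))*((((y+b)*(a+3))*(7+(1*x)))+y))
Step 4: at RLRR: (1*x) -> x; overall: (((((x+z)+(1+z))*((x+b)*(b+y)))*(x+(36+(b*b))))*((((y+b)*(a+3))*(7+(1*x)))+y)) -> (((((x+z)+(1+z))*((x+b)*(b+y)))*(x+(36+(b*b))))*((((y+b)*(a+3))*(7+x))+y))
Fixed point: (((((x+z)+(1+z))*((x+b)*(b+y)))*(x+(36+(b*b))))*((((y+b)*(a+3))*(7+x))+y))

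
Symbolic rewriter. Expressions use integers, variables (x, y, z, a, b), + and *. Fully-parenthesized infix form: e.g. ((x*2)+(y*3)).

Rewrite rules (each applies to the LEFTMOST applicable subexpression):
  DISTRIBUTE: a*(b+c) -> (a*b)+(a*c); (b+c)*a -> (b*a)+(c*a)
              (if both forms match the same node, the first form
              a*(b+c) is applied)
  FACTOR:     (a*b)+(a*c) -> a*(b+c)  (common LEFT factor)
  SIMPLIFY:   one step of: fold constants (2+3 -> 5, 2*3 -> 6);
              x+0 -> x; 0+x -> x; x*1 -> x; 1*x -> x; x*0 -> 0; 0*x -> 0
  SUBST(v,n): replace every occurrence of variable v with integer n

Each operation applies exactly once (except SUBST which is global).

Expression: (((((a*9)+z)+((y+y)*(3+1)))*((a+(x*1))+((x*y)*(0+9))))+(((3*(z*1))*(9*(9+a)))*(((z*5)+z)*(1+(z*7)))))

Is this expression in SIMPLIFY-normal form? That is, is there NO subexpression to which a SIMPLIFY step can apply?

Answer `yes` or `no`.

Expression: (((((a*9)+z)+((y+y)*(3+1)))*((a+(x*1))+((x*y)*(0+9))))+(((3*(z*1))*(9*(9+a)))*(((z*5)+z)*(1+(z*7)))))
Scanning for simplifiable subexpressions (pre-order)...
  at root: (((((a*9)+z)+((y+y)*(3+1)))*((a+(x*1))+((x*y)*(0+9))))+(((3*(z*1))*(9*(9+a)))*(((z*5)+z)*(1+(z*7))))) (not simplifiable)
  at L: ((((a*9)+z)+((y+y)*(3+1)))*((a+(x*1))+((x*y)*(0+9)))) (not simplifiable)
  at LL: (((a*9)+z)+((y+y)*(3+1))) (not simplifiable)
  at LLL: ((a*9)+z) (not simplifiable)
  at LLLL: (a*9) (not simplifiable)
  at LLR: ((y+y)*(3+1)) (not simplifiable)
  at LLRL: (y+y) (not simplifiable)
  at LLRR: (3+1) (SIMPLIFIABLE)
  at LR: ((a+(x*1))+((x*y)*(0+9))) (not simplifiable)
  at LRL: (a+(x*1)) (not simplifiable)
  at LRLR: (x*1) (SIMPLIFIABLE)
  at LRR: ((x*y)*(0+9)) (not simplifiable)
  at LRRL: (x*y) (not simplifiable)
  at LRRR: (0+9) (SIMPLIFIABLE)
  at R: (((3*(z*1))*(9*(9+a)))*(((z*5)+z)*(1+(z*7)))) (not simplifiable)
  at RL: ((3*(z*1))*(9*(9+a))) (not simplifiable)
  at RLL: (3*(z*1)) (not simplifiable)
  at RLLR: (z*1) (SIMPLIFIABLE)
  at RLR: (9*(9+a)) (not simplifiable)
  at RLRR: (9+a) (not simplifiable)
  at RR: (((z*5)+z)*(1+(z*7))) (not simplifiable)
  at RRL: ((z*5)+z) (not simplifiable)
  at RRLL: (z*5) (not simplifiable)
  at RRR: (1+(z*7)) (not simplifiable)
  at RRRR: (z*7) (not simplifiable)
Found simplifiable subexpr at path LLRR: (3+1)
One SIMPLIFY step would give: (((((a*9)+z)+((y+y)*4))*((a+(x*1))+((x*y)*(0+9))))+(((3*(z*1))*(9*(9+a)))*(((z*5)+z)*(1+(z*7)))))
-> NOT in normal form.

Answer: no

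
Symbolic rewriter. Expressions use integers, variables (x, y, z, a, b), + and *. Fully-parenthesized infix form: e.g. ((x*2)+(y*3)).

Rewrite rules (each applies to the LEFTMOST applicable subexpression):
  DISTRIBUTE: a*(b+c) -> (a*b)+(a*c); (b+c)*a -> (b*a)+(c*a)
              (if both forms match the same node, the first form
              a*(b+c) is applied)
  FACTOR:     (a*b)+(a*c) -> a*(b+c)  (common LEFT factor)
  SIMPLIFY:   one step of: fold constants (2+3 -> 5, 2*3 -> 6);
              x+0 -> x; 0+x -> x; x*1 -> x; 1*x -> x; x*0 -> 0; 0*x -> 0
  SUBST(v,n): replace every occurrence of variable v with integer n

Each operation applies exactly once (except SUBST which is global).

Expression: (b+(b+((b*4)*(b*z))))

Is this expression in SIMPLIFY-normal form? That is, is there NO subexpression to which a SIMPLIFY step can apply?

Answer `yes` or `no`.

Answer: yes

Derivation:
Expression: (b+(b+((b*4)*(b*z))))
Scanning for simplifiable subexpressions (pre-order)...
  at root: (b+(b+((b*4)*(b*z)))) (not simplifiable)
  at R: (b+((b*4)*(b*z))) (not simplifiable)
  at RR: ((b*4)*(b*z)) (not simplifiable)
  at RRL: (b*4) (not simplifiable)
  at RRR: (b*z) (not simplifiable)
Result: no simplifiable subexpression found -> normal form.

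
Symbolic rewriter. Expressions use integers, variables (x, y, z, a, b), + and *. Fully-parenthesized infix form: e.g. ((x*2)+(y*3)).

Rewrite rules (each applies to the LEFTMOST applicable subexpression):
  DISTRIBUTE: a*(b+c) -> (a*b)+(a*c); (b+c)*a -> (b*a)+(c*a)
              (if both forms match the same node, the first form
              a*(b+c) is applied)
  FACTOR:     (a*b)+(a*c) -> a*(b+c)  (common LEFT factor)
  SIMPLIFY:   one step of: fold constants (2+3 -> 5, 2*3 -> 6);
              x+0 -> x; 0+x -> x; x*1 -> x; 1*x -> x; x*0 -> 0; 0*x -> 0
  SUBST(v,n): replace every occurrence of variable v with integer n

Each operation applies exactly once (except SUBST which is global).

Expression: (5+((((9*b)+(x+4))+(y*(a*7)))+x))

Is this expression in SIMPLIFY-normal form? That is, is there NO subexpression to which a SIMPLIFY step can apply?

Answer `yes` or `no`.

Answer: yes

Derivation:
Expression: (5+((((9*b)+(x+4))+(y*(a*7)))+x))
Scanning for simplifiable subexpressions (pre-order)...
  at root: (5+((((9*b)+(x+4))+(y*(a*7)))+x)) (not simplifiable)
  at R: ((((9*b)+(x+4))+(y*(a*7)))+x) (not simplifiable)
  at RL: (((9*b)+(x+4))+(y*(a*7))) (not simplifiable)
  at RLL: ((9*b)+(x+4)) (not simplifiable)
  at RLLL: (9*b) (not simplifiable)
  at RLLR: (x+4) (not simplifiable)
  at RLR: (y*(a*7)) (not simplifiable)
  at RLRR: (a*7) (not simplifiable)
Result: no simplifiable subexpression found -> normal form.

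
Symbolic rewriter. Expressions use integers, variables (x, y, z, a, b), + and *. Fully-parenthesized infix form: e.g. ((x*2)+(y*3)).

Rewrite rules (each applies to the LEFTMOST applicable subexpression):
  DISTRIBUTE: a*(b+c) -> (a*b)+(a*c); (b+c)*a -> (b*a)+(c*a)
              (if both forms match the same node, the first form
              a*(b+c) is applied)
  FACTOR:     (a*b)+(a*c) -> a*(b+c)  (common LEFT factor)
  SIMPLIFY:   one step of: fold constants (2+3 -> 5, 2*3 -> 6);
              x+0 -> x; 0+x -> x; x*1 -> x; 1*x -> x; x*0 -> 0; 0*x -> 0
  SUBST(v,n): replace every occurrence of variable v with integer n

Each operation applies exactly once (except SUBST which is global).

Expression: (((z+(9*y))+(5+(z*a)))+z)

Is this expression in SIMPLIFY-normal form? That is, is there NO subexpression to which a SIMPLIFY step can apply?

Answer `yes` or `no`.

Expression: (((z+(9*y))+(5+(z*a)))+z)
Scanning for simplifiable subexpressions (pre-order)...
  at root: (((z+(9*y))+(5+(z*a)))+z) (not simplifiable)
  at L: ((z+(9*y))+(5+(z*a))) (not simplifiable)
  at LL: (z+(9*y)) (not simplifiable)
  at LLR: (9*y) (not simplifiable)
  at LR: (5+(z*a)) (not simplifiable)
  at LRR: (z*a) (not simplifiable)
Result: no simplifiable subexpression found -> normal form.

Answer: yes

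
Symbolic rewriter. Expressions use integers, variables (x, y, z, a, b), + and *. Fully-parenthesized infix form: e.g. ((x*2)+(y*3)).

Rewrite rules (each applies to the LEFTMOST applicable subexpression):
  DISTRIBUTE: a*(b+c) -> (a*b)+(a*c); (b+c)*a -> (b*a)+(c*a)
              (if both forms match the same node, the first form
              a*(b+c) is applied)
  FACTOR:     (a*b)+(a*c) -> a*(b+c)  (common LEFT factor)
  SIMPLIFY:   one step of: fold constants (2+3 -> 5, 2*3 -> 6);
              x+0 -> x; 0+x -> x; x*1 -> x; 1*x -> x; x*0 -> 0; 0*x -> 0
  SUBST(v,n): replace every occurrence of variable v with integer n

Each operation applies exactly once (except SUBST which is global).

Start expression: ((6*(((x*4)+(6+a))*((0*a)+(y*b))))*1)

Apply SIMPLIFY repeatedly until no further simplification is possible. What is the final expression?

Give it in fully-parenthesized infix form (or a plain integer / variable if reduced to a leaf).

Answer: (6*(((x*4)+(6+a))*(y*b)))

Derivation:
Start: ((6*(((x*4)+(6+a))*((0*a)+(y*b))))*1)
Step 1: at root: ((6*(((x*4)+(6+a))*((0*a)+(y*b))))*1) -> (6*(((x*4)+(6+a))*((0*a)+(y*b)))); overall: ((6*(((x*4)+(6+a))*((0*a)+(y*b))))*1) -> (6*(((x*4)+(6+a))*((0*a)+(y*b))))
Step 2: at RRL: (0*a) -> 0; overall: (6*(((x*4)+(6+a))*((0*a)+(y*b)))) -> (6*(((x*4)+(6+a))*(0+(y*b))))
Step 3: at RR: (0+(y*b)) -> (y*b); overall: (6*(((x*4)+(6+a))*(0+(y*b)))) -> (6*(((x*4)+(6+a))*(y*b)))
Fixed point: (6*(((x*4)+(6+a))*(y*b)))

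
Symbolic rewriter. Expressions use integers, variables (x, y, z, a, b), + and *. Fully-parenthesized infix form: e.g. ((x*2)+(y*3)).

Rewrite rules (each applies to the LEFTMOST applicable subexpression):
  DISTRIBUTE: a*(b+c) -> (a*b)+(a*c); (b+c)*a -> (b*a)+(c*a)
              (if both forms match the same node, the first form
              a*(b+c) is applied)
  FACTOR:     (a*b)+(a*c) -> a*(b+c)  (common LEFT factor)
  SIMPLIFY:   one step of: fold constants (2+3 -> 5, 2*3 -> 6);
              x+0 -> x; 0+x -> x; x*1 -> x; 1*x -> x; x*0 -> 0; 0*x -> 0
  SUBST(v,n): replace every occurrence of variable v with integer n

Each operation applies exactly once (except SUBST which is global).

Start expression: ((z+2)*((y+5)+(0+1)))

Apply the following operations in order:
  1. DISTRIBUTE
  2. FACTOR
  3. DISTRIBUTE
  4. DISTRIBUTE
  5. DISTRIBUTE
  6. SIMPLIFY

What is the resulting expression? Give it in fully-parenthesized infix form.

Start: ((z+2)*((y+5)+(0+1)))
Apply DISTRIBUTE at root (target: ((z+2)*((y+5)+(0+1)))): ((z+2)*((y+5)+(0+1))) -> (((z+2)*(y+5))+((z+2)*(0+1)))
Apply FACTOR at root (target: (((z+2)*(y+5))+((z+2)*(0+1)))): (((z+2)*(y+5))+((z+2)*(0+1))) -> ((z+2)*((y+5)+(0+1)))
Apply DISTRIBUTE at root (target: ((z+2)*((y+5)+(0+1)))): ((z+2)*((y+5)+(0+1))) -> (((z+2)*(y+5))+((z+2)*(0+1)))
Apply DISTRIBUTE at L (target: ((z+2)*(y+5))): (((z+2)*(y+5))+((z+2)*(0+1))) -> ((((z+2)*y)+((z+2)*5))+((z+2)*(0+1)))
Apply DISTRIBUTE at LL (target: ((z+2)*y)): ((((z+2)*y)+((z+2)*5))+((z+2)*(0+1))) -> ((((z*y)+(2*y))+((z+2)*5))+((z+2)*(0+1)))
Apply SIMPLIFY at RR (target: (0+1)): ((((z*y)+(2*y))+((z+2)*5))+((z+2)*(0+1))) -> ((((z*y)+(2*y))+((z+2)*5))+((z+2)*1))

Answer: ((((z*y)+(2*y))+((z+2)*5))+((z+2)*1))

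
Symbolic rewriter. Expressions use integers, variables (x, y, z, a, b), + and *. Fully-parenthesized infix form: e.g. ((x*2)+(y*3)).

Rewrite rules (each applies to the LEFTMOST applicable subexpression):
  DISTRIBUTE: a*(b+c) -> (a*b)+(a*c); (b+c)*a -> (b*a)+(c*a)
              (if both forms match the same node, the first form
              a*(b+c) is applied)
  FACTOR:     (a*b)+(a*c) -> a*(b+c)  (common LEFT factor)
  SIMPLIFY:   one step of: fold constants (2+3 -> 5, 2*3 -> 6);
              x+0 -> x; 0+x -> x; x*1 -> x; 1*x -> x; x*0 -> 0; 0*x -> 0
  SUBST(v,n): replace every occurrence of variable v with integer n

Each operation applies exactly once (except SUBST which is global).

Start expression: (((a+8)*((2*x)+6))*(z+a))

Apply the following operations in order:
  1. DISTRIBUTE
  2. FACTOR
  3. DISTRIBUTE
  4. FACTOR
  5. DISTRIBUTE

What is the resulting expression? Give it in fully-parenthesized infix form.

Start: (((a+8)*((2*x)+6))*(z+a))
Apply DISTRIBUTE at root (target: (((a+8)*((2*x)+6))*(z+a))): (((a+8)*((2*x)+6))*(z+a)) -> ((((a+8)*((2*x)+6))*z)+(((a+8)*((2*x)+6))*a))
Apply FACTOR at root (target: ((((a+8)*((2*x)+6))*z)+(((a+8)*((2*x)+6))*a))): ((((a+8)*((2*x)+6))*z)+(((a+8)*((2*x)+6))*a)) -> (((a+8)*((2*x)+6))*(z+a))
Apply DISTRIBUTE at root (target: (((a+8)*((2*x)+6))*(z+a))): (((a+8)*((2*x)+6))*(z+a)) -> ((((a+8)*((2*x)+6))*z)+(((a+8)*((2*x)+6))*a))
Apply FACTOR at root (target: ((((a+8)*((2*x)+6))*z)+(((a+8)*((2*x)+6))*a))): ((((a+8)*((2*x)+6))*z)+(((a+8)*((2*x)+6))*a)) -> (((a+8)*((2*x)+6))*(z+a))
Apply DISTRIBUTE at root (target: (((a+8)*((2*x)+6))*(z+a))): (((a+8)*((2*x)+6))*(z+a)) -> ((((a+8)*((2*x)+6))*z)+(((a+8)*((2*x)+6))*a))

Answer: ((((a+8)*((2*x)+6))*z)+(((a+8)*((2*x)+6))*a))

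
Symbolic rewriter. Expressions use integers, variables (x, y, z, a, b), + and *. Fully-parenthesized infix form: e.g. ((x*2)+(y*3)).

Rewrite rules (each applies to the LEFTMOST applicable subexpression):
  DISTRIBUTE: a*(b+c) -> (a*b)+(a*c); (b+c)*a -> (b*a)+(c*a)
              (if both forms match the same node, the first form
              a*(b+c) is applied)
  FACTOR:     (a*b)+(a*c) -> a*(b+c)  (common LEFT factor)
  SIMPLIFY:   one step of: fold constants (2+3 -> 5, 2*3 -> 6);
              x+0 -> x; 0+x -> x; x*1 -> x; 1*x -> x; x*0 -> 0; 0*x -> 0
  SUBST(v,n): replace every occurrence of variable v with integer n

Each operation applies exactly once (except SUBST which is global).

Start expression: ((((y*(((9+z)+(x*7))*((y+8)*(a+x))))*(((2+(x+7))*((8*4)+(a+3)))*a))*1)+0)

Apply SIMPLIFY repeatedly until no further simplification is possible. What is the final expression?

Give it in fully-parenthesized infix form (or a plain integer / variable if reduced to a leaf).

Answer: ((y*(((9+z)+(x*7))*((y+8)*(a+x))))*(((2+(x+7))*(32+(a+3)))*a))

Derivation:
Start: ((((y*(((9+z)+(x*7))*((y+8)*(a+x))))*(((2+(x+7))*((8*4)+(a+3)))*a))*1)+0)
Step 1: at root: ((((y*(((9+z)+(x*7))*((y+8)*(a+x))))*(((2+(x+7))*((8*4)+(a+3)))*a))*1)+0) -> (((y*(((9+z)+(x*7))*((y+8)*(a+x))))*(((2+(x+7))*((8*4)+(a+3)))*a))*1); overall: ((((y*(((9+z)+(x*7))*((y+8)*(a+x))))*(((2+(x+7))*((8*4)+(a+3)))*a))*1)+0) -> (((y*(((9+z)+(x*7))*((y+8)*(a+x))))*(((2+(x+7))*((8*4)+(a+3)))*a))*1)
Step 2: at root: (((y*(((9+z)+(x*7))*((y+8)*(a+x))))*(((2+(x+7))*((8*4)+(a+3)))*a))*1) -> ((y*(((9+z)+(x*7))*((y+8)*(a+x))))*(((2+(x+7))*((8*4)+(a+3)))*a)); overall: (((y*(((9+z)+(x*7))*((y+8)*(a+x))))*(((2+(x+7))*((8*4)+(a+3)))*a))*1) -> ((y*(((9+z)+(x*7))*((y+8)*(a+x))))*(((2+(x+7))*((8*4)+(a+3)))*a))
Step 3: at RLRL: (8*4) -> 32; overall: ((y*(((9+z)+(x*7))*((y+8)*(a+x))))*(((2+(x+7))*((8*4)+(a+3)))*a)) -> ((y*(((9+z)+(x*7))*((y+8)*(a+x))))*(((2+(x+7))*(32+(a+3)))*a))
Fixed point: ((y*(((9+z)+(x*7))*((y+8)*(a+x))))*(((2+(x+7))*(32+(a+3)))*a))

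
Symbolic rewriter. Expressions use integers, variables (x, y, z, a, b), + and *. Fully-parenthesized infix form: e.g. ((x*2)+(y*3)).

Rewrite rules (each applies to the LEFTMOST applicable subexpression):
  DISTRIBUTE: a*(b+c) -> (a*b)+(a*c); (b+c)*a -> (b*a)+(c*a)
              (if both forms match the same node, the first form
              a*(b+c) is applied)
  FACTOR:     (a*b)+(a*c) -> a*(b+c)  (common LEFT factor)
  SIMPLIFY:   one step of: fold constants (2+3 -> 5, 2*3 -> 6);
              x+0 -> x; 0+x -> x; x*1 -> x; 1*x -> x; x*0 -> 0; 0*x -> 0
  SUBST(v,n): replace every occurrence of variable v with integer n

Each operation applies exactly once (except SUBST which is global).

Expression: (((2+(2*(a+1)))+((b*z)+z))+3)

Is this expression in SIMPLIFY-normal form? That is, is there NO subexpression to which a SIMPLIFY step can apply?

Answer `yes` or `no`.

Answer: yes

Derivation:
Expression: (((2+(2*(a+1)))+((b*z)+z))+3)
Scanning for simplifiable subexpressions (pre-order)...
  at root: (((2+(2*(a+1)))+((b*z)+z))+3) (not simplifiable)
  at L: ((2+(2*(a+1)))+((b*z)+z)) (not simplifiable)
  at LL: (2+(2*(a+1))) (not simplifiable)
  at LLR: (2*(a+1)) (not simplifiable)
  at LLRR: (a+1) (not simplifiable)
  at LR: ((b*z)+z) (not simplifiable)
  at LRL: (b*z) (not simplifiable)
Result: no simplifiable subexpression found -> normal form.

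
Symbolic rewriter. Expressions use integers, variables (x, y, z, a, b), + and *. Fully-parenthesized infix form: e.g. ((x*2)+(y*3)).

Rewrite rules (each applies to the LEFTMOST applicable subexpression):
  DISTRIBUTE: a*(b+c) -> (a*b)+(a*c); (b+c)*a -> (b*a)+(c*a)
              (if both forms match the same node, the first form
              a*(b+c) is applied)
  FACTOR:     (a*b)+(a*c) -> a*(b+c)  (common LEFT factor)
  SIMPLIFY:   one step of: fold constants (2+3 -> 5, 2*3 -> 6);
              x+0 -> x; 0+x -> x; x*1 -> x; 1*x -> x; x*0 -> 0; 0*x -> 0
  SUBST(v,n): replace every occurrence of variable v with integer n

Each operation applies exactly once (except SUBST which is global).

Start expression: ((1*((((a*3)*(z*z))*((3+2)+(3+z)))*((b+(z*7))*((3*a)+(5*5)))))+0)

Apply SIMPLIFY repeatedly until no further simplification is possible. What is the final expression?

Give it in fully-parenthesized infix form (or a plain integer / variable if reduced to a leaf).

Answer: ((((a*3)*(z*z))*(5+(3+z)))*((b+(z*7))*((3*a)+25)))

Derivation:
Start: ((1*((((a*3)*(z*z))*((3+2)+(3+z)))*((b+(z*7))*((3*a)+(5*5)))))+0)
Step 1: at root: ((1*((((a*3)*(z*z))*((3+2)+(3+z)))*((b+(z*7))*((3*a)+(5*5)))))+0) -> (1*((((a*3)*(z*z))*((3+2)+(3+z)))*((b+(z*7))*((3*a)+(5*5))))); overall: ((1*((((a*3)*(z*z))*((3+2)+(3+z)))*((b+(z*7))*((3*a)+(5*5)))))+0) -> (1*((((a*3)*(z*z))*((3+2)+(3+z)))*((b+(z*7))*((3*a)+(5*5)))))
Step 2: at root: (1*((((a*3)*(z*z))*((3+2)+(3+z)))*((b+(z*7))*((3*a)+(5*5))))) -> ((((a*3)*(z*z))*((3+2)+(3+z)))*((b+(z*7))*((3*a)+(5*5)))); overall: (1*((((a*3)*(z*z))*((3+2)+(3+z)))*((b+(z*7))*((3*a)+(5*5))))) -> ((((a*3)*(z*z))*((3+2)+(3+z)))*((b+(z*7))*((3*a)+(5*5))))
Step 3: at LRL: (3+2) -> 5; overall: ((((a*3)*(z*z))*((3+2)+(3+z)))*((b+(z*7))*((3*a)+(5*5)))) -> ((((a*3)*(z*z))*(5+(3+z)))*((b+(z*7))*((3*a)+(5*5))))
Step 4: at RRR: (5*5) -> 25; overall: ((((a*3)*(z*z))*(5+(3+z)))*((b+(z*7))*((3*a)+(5*5)))) -> ((((a*3)*(z*z))*(5+(3+z)))*((b+(z*7))*((3*a)+25)))
Fixed point: ((((a*3)*(z*z))*(5+(3+z)))*((b+(z*7))*((3*a)+25)))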